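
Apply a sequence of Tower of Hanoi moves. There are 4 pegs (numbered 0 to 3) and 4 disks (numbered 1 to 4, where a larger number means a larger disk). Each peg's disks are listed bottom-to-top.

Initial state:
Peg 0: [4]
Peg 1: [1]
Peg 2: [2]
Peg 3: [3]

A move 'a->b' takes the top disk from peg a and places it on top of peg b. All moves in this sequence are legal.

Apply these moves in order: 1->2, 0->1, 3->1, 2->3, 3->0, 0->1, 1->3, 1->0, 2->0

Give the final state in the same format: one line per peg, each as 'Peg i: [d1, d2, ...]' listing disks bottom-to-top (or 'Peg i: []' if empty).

After move 1 (1->2):
Peg 0: [4]
Peg 1: []
Peg 2: [2, 1]
Peg 3: [3]

After move 2 (0->1):
Peg 0: []
Peg 1: [4]
Peg 2: [2, 1]
Peg 3: [3]

After move 3 (3->1):
Peg 0: []
Peg 1: [4, 3]
Peg 2: [2, 1]
Peg 3: []

After move 4 (2->3):
Peg 0: []
Peg 1: [4, 3]
Peg 2: [2]
Peg 3: [1]

After move 5 (3->0):
Peg 0: [1]
Peg 1: [4, 3]
Peg 2: [2]
Peg 3: []

After move 6 (0->1):
Peg 0: []
Peg 1: [4, 3, 1]
Peg 2: [2]
Peg 3: []

After move 7 (1->3):
Peg 0: []
Peg 1: [4, 3]
Peg 2: [2]
Peg 3: [1]

After move 8 (1->0):
Peg 0: [3]
Peg 1: [4]
Peg 2: [2]
Peg 3: [1]

After move 9 (2->0):
Peg 0: [3, 2]
Peg 1: [4]
Peg 2: []
Peg 3: [1]

Answer: Peg 0: [3, 2]
Peg 1: [4]
Peg 2: []
Peg 3: [1]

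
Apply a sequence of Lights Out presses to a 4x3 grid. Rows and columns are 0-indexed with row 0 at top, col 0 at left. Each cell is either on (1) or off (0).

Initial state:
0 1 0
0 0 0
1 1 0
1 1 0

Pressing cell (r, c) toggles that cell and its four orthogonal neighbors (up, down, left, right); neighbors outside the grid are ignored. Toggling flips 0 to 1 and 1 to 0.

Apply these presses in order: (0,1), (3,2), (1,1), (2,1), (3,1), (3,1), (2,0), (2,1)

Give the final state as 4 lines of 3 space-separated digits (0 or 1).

Answer: 1 1 1
0 0 1
0 1 1
0 0 1

Derivation:
After press 1 at (0,1):
1 0 1
0 1 0
1 1 0
1 1 0

After press 2 at (3,2):
1 0 1
0 1 0
1 1 1
1 0 1

After press 3 at (1,1):
1 1 1
1 0 1
1 0 1
1 0 1

After press 4 at (2,1):
1 1 1
1 1 1
0 1 0
1 1 1

After press 5 at (3,1):
1 1 1
1 1 1
0 0 0
0 0 0

After press 6 at (3,1):
1 1 1
1 1 1
0 1 0
1 1 1

After press 7 at (2,0):
1 1 1
0 1 1
1 0 0
0 1 1

After press 8 at (2,1):
1 1 1
0 0 1
0 1 1
0 0 1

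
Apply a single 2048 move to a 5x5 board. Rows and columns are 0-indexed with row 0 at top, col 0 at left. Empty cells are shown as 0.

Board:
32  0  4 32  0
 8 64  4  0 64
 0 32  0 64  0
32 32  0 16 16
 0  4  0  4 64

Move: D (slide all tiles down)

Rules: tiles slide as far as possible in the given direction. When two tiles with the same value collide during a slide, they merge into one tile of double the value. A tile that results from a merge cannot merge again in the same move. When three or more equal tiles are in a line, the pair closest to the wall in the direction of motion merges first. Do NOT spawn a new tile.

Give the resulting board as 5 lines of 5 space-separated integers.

Slide down:
col 0: [32, 8, 0, 32, 0] -> [0, 0, 32, 8, 32]
col 1: [0, 64, 32, 32, 4] -> [0, 0, 64, 64, 4]
col 2: [4, 4, 0, 0, 0] -> [0, 0, 0, 0, 8]
col 3: [32, 0, 64, 16, 4] -> [0, 32, 64, 16, 4]
col 4: [0, 64, 0, 16, 64] -> [0, 0, 64, 16, 64]

Answer:  0  0  0  0  0
 0  0  0 32  0
32 64  0 64 64
 8 64  0 16 16
32  4  8  4 64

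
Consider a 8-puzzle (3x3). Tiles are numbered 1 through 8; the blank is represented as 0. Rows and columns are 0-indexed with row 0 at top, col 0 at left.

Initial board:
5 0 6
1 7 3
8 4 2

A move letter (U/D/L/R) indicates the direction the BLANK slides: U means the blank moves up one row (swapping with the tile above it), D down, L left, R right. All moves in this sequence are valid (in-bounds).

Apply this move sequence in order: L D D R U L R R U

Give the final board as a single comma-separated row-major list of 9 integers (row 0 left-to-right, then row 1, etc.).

Answer: 1, 5, 0, 8, 3, 6, 4, 7, 2

Derivation:
After move 1 (L):
0 5 6
1 7 3
8 4 2

After move 2 (D):
1 5 6
0 7 3
8 4 2

After move 3 (D):
1 5 6
8 7 3
0 4 2

After move 4 (R):
1 5 6
8 7 3
4 0 2

After move 5 (U):
1 5 6
8 0 3
4 7 2

After move 6 (L):
1 5 6
0 8 3
4 7 2

After move 7 (R):
1 5 6
8 0 3
4 7 2

After move 8 (R):
1 5 6
8 3 0
4 7 2

After move 9 (U):
1 5 0
8 3 6
4 7 2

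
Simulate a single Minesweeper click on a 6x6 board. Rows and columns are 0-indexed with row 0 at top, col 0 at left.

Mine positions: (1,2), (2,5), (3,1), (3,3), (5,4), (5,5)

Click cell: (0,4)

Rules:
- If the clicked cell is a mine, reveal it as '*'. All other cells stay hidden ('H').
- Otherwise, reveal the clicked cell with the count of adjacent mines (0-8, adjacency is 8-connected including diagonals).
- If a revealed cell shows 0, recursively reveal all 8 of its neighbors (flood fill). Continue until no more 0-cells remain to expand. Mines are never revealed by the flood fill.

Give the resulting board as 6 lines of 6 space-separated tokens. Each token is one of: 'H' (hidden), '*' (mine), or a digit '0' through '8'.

H H H 1 0 0
H H H 1 1 1
H H H H H H
H H H H H H
H H H H H H
H H H H H H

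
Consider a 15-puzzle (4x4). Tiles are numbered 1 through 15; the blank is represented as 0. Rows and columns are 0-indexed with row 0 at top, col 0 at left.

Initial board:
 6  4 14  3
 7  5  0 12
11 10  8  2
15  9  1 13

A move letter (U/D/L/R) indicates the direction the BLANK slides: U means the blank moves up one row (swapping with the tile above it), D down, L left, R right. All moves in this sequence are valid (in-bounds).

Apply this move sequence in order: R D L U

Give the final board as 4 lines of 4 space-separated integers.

Answer:  6  4 14  3
 7  5  0  2
11 10 12  8
15  9  1 13

Derivation:
After move 1 (R):
 6  4 14  3
 7  5 12  0
11 10  8  2
15  9  1 13

After move 2 (D):
 6  4 14  3
 7  5 12  2
11 10  8  0
15  9  1 13

After move 3 (L):
 6  4 14  3
 7  5 12  2
11 10  0  8
15  9  1 13

After move 4 (U):
 6  4 14  3
 7  5  0  2
11 10 12  8
15  9  1 13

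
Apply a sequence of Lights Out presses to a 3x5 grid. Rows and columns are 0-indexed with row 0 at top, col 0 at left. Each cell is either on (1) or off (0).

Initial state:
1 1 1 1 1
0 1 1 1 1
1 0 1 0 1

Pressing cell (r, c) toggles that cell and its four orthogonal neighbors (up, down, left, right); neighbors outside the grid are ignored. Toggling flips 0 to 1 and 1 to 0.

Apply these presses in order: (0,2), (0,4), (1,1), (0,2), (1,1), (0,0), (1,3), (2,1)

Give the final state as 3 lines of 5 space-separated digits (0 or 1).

Answer: 0 0 1 1 0
1 0 0 0 1
0 1 0 1 1

Derivation:
After press 1 at (0,2):
1 0 0 0 1
0 1 0 1 1
1 0 1 0 1

After press 2 at (0,4):
1 0 0 1 0
0 1 0 1 0
1 0 1 0 1

After press 3 at (1,1):
1 1 0 1 0
1 0 1 1 0
1 1 1 0 1

After press 4 at (0,2):
1 0 1 0 0
1 0 0 1 0
1 1 1 0 1

After press 5 at (1,1):
1 1 1 0 0
0 1 1 1 0
1 0 1 0 1

After press 6 at (0,0):
0 0 1 0 0
1 1 1 1 0
1 0 1 0 1

After press 7 at (1,3):
0 0 1 1 0
1 1 0 0 1
1 0 1 1 1

After press 8 at (2,1):
0 0 1 1 0
1 0 0 0 1
0 1 0 1 1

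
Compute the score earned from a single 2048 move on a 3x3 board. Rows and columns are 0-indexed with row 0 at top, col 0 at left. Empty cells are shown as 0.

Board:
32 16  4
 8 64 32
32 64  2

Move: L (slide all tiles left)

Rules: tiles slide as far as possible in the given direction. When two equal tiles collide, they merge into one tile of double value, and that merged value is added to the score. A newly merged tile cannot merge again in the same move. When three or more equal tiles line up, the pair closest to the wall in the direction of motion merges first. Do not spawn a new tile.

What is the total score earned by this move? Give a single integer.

Answer: 0

Derivation:
Slide left:
row 0: [32, 16, 4] -> [32, 16, 4]  score +0 (running 0)
row 1: [8, 64, 32] -> [8, 64, 32]  score +0 (running 0)
row 2: [32, 64, 2] -> [32, 64, 2]  score +0 (running 0)
Board after move:
32 16  4
 8 64 32
32 64  2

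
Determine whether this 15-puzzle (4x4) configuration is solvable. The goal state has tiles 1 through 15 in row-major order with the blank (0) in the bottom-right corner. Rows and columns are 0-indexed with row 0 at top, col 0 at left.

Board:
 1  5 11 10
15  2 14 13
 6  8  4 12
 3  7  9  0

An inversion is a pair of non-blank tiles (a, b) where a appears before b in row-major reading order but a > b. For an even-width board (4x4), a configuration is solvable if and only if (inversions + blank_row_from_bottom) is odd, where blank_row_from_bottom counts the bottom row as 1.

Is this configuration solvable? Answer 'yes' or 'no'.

Answer: yes

Derivation:
Inversions: 52
Blank is in row 3 (0-indexed from top), which is row 1 counting from the bottom (bottom = 1).
52 + 1 = 53, which is odd, so the puzzle is solvable.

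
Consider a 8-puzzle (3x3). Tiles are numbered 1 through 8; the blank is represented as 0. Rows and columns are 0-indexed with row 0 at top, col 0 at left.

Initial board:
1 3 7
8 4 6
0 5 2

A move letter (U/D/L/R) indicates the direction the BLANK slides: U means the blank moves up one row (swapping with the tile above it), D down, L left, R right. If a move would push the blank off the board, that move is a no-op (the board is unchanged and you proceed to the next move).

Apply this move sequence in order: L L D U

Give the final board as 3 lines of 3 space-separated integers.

Answer: 1 3 7
0 4 6
8 5 2

Derivation:
After move 1 (L):
1 3 7
8 4 6
0 5 2

After move 2 (L):
1 3 7
8 4 6
0 5 2

After move 3 (D):
1 3 7
8 4 6
0 5 2

After move 4 (U):
1 3 7
0 4 6
8 5 2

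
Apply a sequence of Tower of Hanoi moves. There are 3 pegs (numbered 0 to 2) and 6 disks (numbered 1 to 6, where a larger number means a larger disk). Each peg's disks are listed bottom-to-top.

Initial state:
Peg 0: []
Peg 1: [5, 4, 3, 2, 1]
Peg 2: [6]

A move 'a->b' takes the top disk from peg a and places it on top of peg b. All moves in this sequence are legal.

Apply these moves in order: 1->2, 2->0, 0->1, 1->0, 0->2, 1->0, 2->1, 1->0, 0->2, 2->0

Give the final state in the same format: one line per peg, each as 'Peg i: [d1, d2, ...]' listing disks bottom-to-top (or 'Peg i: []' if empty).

After move 1 (1->2):
Peg 0: []
Peg 1: [5, 4, 3, 2]
Peg 2: [6, 1]

After move 2 (2->0):
Peg 0: [1]
Peg 1: [5, 4, 3, 2]
Peg 2: [6]

After move 3 (0->1):
Peg 0: []
Peg 1: [5, 4, 3, 2, 1]
Peg 2: [6]

After move 4 (1->0):
Peg 0: [1]
Peg 1: [5, 4, 3, 2]
Peg 2: [6]

After move 5 (0->2):
Peg 0: []
Peg 1: [5, 4, 3, 2]
Peg 2: [6, 1]

After move 6 (1->0):
Peg 0: [2]
Peg 1: [5, 4, 3]
Peg 2: [6, 1]

After move 7 (2->1):
Peg 0: [2]
Peg 1: [5, 4, 3, 1]
Peg 2: [6]

After move 8 (1->0):
Peg 0: [2, 1]
Peg 1: [5, 4, 3]
Peg 2: [6]

After move 9 (0->2):
Peg 0: [2]
Peg 1: [5, 4, 3]
Peg 2: [6, 1]

After move 10 (2->0):
Peg 0: [2, 1]
Peg 1: [5, 4, 3]
Peg 2: [6]

Answer: Peg 0: [2, 1]
Peg 1: [5, 4, 3]
Peg 2: [6]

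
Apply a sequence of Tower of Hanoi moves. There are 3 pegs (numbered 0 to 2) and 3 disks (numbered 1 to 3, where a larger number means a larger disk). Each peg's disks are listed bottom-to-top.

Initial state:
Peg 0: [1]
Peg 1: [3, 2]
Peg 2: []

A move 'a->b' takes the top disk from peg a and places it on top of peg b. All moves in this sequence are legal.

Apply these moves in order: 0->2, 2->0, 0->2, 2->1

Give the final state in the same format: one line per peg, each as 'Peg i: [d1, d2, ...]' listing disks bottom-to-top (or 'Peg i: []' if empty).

After move 1 (0->2):
Peg 0: []
Peg 1: [3, 2]
Peg 2: [1]

After move 2 (2->0):
Peg 0: [1]
Peg 1: [3, 2]
Peg 2: []

After move 3 (0->2):
Peg 0: []
Peg 1: [3, 2]
Peg 2: [1]

After move 4 (2->1):
Peg 0: []
Peg 1: [3, 2, 1]
Peg 2: []

Answer: Peg 0: []
Peg 1: [3, 2, 1]
Peg 2: []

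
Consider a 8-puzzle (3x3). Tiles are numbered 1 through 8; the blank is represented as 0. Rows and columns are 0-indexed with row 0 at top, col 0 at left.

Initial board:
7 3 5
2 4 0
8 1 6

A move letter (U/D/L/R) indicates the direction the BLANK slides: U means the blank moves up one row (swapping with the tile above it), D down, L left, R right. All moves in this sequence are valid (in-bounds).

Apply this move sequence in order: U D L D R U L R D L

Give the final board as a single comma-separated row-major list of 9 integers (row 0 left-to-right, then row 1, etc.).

Answer: 7, 3, 5, 2, 1, 4, 8, 0, 6

Derivation:
After move 1 (U):
7 3 0
2 4 5
8 1 6

After move 2 (D):
7 3 5
2 4 0
8 1 6

After move 3 (L):
7 3 5
2 0 4
8 1 6

After move 4 (D):
7 3 5
2 1 4
8 0 6

After move 5 (R):
7 3 5
2 1 4
8 6 0

After move 6 (U):
7 3 5
2 1 0
8 6 4

After move 7 (L):
7 3 5
2 0 1
8 6 4

After move 8 (R):
7 3 5
2 1 0
8 6 4

After move 9 (D):
7 3 5
2 1 4
8 6 0

After move 10 (L):
7 3 5
2 1 4
8 0 6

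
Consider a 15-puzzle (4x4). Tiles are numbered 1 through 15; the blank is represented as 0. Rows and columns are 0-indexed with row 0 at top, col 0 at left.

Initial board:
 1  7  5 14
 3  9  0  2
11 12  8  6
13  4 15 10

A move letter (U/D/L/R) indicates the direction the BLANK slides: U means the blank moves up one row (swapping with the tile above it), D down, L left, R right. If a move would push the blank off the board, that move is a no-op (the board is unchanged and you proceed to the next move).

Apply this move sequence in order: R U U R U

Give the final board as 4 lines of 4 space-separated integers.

Answer:  1  7  5  0
 3  9  2 14
11 12  8  6
13  4 15 10

Derivation:
After move 1 (R):
 1  7  5 14
 3  9  2  0
11 12  8  6
13  4 15 10

After move 2 (U):
 1  7  5  0
 3  9  2 14
11 12  8  6
13  4 15 10

After move 3 (U):
 1  7  5  0
 3  9  2 14
11 12  8  6
13  4 15 10

After move 4 (R):
 1  7  5  0
 3  9  2 14
11 12  8  6
13  4 15 10

After move 5 (U):
 1  7  5  0
 3  9  2 14
11 12  8  6
13  4 15 10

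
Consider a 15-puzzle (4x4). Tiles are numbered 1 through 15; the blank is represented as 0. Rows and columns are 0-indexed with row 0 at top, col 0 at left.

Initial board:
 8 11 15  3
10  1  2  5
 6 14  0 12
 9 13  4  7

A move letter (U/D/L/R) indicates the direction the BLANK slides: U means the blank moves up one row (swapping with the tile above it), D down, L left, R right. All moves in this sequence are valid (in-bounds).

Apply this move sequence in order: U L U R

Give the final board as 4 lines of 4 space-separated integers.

Answer:  8 15  0  3
10 11  1  5
 6 14  2 12
 9 13  4  7

Derivation:
After move 1 (U):
 8 11 15  3
10  1  0  5
 6 14  2 12
 9 13  4  7

After move 2 (L):
 8 11 15  3
10  0  1  5
 6 14  2 12
 9 13  4  7

After move 3 (U):
 8  0 15  3
10 11  1  5
 6 14  2 12
 9 13  4  7

After move 4 (R):
 8 15  0  3
10 11  1  5
 6 14  2 12
 9 13  4  7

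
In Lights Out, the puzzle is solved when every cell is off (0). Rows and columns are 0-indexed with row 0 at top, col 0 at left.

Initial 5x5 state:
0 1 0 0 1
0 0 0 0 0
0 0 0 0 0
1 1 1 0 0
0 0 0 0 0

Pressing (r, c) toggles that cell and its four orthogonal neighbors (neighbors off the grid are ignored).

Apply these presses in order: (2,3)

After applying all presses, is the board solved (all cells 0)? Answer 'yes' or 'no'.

Answer: no

Derivation:
After press 1 at (2,3):
0 1 0 0 1
0 0 0 1 0
0 0 1 1 1
1 1 1 1 0
0 0 0 0 0

Lights still on: 10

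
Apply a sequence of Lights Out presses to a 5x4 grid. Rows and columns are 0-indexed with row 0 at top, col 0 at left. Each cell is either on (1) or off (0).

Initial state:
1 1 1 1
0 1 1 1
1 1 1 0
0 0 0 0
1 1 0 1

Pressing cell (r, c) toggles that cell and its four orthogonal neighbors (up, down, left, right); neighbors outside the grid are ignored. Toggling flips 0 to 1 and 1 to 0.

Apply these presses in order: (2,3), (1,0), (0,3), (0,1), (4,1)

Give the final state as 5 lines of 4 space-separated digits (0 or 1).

After press 1 at (2,3):
1 1 1 1
0 1 1 0
1 1 0 1
0 0 0 1
1 1 0 1

After press 2 at (1,0):
0 1 1 1
1 0 1 0
0 1 0 1
0 0 0 1
1 1 0 1

After press 3 at (0,3):
0 1 0 0
1 0 1 1
0 1 0 1
0 0 0 1
1 1 0 1

After press 4 at (0,1):
1 0 1 0
1 1 1 1
0 1 0 1
0 0 0 1
1 1 0 1

After press 5 at (4,1):
1 0 1 0
1 1 1 1
0 1 0 1
0 1 0 1
0 0 1 1

Answer: 1 0 1 0
1 1 1 1
0 1 0 1
0 1 0 1
0 0 1 1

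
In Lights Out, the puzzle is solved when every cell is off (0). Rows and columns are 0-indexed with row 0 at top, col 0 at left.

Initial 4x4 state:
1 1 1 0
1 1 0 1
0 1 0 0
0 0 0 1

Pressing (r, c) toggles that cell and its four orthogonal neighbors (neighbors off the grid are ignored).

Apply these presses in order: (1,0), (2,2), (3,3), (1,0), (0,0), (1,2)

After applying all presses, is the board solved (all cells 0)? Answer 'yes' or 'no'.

Answer: yes

Derivation:
After press 1 at (1,0):
0 1 1 0
0 0 0 1
1 1 0 0
0 0 0 1

After press 2 at (2,2):
0 1 1 0
0 0 1 1
1 0 1 1
0 0 1 1

After press 3 at (3,3):
0 1 1 0
0 0 1 1
1 0 1 0
0 0 0 0

After press 4 at (1,0):
1 1 1 0
1 1 1 1
0 0 1 0
0 0 0 0

After press 5 at (0,0):
0 0 1 0
0 1 1 1
0 0 1 0
0 0 0 0

After press 6 at (1,2):
0 0 0 0
0 0 0 0
0 0 0 0
0 0 0 0

Lights still on: 0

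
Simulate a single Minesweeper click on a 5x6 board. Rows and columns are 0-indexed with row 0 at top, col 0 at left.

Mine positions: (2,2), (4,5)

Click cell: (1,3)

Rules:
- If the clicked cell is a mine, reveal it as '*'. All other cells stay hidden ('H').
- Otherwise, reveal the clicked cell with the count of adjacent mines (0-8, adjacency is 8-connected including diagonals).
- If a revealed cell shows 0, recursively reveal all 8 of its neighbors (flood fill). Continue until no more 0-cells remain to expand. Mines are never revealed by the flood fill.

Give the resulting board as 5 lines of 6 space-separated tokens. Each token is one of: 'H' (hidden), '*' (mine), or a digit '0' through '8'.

H H H H H H
H H H 1 H H
H H H H H H
H H H H H H
H H H H H H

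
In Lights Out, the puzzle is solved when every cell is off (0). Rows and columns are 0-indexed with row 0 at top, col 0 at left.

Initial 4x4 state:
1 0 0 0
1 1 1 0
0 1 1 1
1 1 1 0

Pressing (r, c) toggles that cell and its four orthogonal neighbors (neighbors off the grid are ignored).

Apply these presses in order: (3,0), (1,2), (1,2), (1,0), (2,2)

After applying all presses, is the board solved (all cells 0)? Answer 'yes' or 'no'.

After press 1 at (3,0):
1 0 0 0
1 1 1 0
1 1 1 1
0 0 1 0

After press 2 at (1,2):
1 0 1 0
1 0 0 1
1 1 0 1
0 0 1 0

After press 3 at (1,2):
1 0 0 0
1 1 1 0
1 1 1 1
0 0 1 0

After press 4 at (1,0):
0 0 0 0
0 0 1 0
0 1 1 1
0 0 1 0

After press 5 at (2,2):
0 0 0 0
0 0 0 0
0 0 0 0
0 0 0 0

Lights still on: 0

Answer: yes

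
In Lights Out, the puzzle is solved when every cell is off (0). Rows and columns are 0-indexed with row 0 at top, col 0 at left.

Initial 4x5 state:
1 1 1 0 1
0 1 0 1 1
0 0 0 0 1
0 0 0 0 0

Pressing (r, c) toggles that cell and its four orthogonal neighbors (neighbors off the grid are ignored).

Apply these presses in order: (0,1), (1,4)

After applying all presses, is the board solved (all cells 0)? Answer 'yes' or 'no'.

After press 1 at (0,1):
0 0 0 0 1
0 0 0 1 1
0 0 0 0 1
0 0 0 0 0

After press 2 at (1,4):
0 0 0 0 0
0 0 0 0 0
0 0 0 0 0
0 0 0 0 0

Lights still on: 0

Answer: yes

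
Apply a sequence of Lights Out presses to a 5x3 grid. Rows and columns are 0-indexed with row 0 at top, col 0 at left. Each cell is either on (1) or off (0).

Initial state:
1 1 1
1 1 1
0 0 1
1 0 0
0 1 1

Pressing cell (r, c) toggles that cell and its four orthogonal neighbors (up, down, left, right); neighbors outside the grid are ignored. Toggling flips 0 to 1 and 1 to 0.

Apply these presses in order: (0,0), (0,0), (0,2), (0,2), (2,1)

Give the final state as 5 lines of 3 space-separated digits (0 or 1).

After press 1 at (0,0):
0 0 1
0 1 1
0 0 1
1 0 0
0 1 1

After press 2 at (0,0):
1 1 1
1 1 1
0 0 1
1 0 0
0 1 1

After press 3 at (0,2):
1 0 0
1 1 0
0 0 1
1 0 0
0 1 1

After press 4 at (0,2):
1 1 1
1 1 1
0 0 1
1 0 0
0 1 1

After press 5 at (2,1):
1 1 1
1 0 1
1 1 0
1 1 0
0 1 1

Answer: 1 1 1
1 0 1
1 1 0
1 1 0
0 1 1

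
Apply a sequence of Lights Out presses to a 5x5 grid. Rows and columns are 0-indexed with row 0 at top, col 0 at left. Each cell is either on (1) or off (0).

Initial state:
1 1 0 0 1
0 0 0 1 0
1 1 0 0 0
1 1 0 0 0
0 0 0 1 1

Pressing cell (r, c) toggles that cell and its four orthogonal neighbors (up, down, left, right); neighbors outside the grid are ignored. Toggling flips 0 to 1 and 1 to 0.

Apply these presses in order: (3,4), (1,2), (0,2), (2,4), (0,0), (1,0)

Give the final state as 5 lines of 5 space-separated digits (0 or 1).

After press 1 at (3,4):
1 1 0 0 1
0 0 0 1 0
1 1 0 0 1
1 1 0 1 1
0 0 0 1 0

After press 2 at (1,2):
1 1 1 0 1
0 1 1 0 0
1 1 1 0 1
1 1 0 1 1
0 0 0 1 0

After press 3 at (0,2):
1 0 0 1 1
0 1 0 0 0
1 1 1 0 1
1 1 0 1 1
0 0 0 1 0

After press 4 at (2,4):
1 0 0 1 1
0 1 0 0 1
1 1 1 1 0
1 1 0 1 0
0 0 0 1 0

After press 5 at (0,0):
0 1 0 1 1
1 1 0 0 1
1 1 1 1 0
1 1 0 1 0
0 0 0 1 0

After press 6 at (1,0):
1 1 0 1 1
0 0 0 0 1
0 1 1 1 0
1 1 0 1 0
0 0 0 1 0

Answer: 1 1 0 1 1
0 0 0 0 1
0 1 1 1 0
1 1 0 1 0
0 0 0 1 0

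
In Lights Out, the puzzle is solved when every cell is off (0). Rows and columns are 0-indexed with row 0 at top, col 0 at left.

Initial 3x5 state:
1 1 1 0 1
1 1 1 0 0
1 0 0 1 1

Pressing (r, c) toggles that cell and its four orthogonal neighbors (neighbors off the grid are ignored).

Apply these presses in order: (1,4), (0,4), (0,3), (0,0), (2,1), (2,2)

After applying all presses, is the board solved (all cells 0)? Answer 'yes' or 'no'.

Answer: yes

Derivation:
After press 1 at (1,4):
1 1 1 0 0
1 1 1 1 1
1 0 0 1 0

After press 2 at (0,4):
1 1 1 1 1
1 1 1 1 0
1 0 0 1 0

After press 3 at (0,3):
1 1 0 0 0
1 1 1 0 0
1 0 0 1 0

After press 4 at (0,0):
0 0 0 0 0
0 1 1 0 0
1 0 0 1 0

After press 5 at (2,1):
0 0 0 0 0
0 0 1 0 0
0 1 1 1 0

After press 6 at (2,2):
0 0 0 0 0
0 0 0 0 0
0 0 0 0 0

Lights still on: 0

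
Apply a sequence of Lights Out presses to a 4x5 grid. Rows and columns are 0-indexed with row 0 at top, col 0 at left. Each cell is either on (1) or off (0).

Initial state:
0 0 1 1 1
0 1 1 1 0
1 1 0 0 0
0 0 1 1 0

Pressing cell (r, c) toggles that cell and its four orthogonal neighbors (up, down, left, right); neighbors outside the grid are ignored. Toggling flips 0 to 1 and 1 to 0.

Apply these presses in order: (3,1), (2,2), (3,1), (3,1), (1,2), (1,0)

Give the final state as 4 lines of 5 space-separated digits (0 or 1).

After press 1 at (3,1):
0 0 1 1 1
0 1 1 1 0
1 0 0 0 0
1 1 0 1 0

After press 2 at (2,2):
0 0 1 1 1
0 1 0 1 0
1 1 1 1 0
1 1 1 1 0

After press 3 at (3,1):
0 0 1 1 1
0 1 0 1 0
1 0 1 1 0
0 0 0 1 0

After press 4 at (3,1):
0 0 1 1 1
0 1 0 1 0
1 1 1 1 0
1 1 1 1 0

After press 5 at (1,2):
0 0 0 1 1
0 0 1 0 0
1 1 0 1 0
1 1 1 1 0

After press 6 at (1,0):
1 0 0 1 1
1 1 1 0 0
0 1 0 1 0
1 1 1 1 0

Answer: 1 0 0 1 1
1 1 1 0 0
0 1 0 1 0
1 1 1 1 0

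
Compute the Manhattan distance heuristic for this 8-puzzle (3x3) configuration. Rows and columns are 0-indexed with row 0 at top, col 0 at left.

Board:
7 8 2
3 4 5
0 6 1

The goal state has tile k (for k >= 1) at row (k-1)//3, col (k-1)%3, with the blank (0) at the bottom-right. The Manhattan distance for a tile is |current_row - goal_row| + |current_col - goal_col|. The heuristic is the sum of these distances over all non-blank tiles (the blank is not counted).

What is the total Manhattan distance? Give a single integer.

Tile 7: at (0,0), goal (2,0), distance |0-2|+|0-0| = 2
Tile 8: at (0,1), goal (2,1), distance |0-2|+|1-1| = 2
Tile 2: at (0,2), goal (0,1), distance |0-0|+|2-1| = 1
Tile 3: at (1,0), goal (0,2), distance |1-0|+|0-2| = 3
Tile 4: at (1,1), goal (1,0), distance |1-1|+|1-0| = 1
Tile 5: at (1,2), goal (1,1), distance |1-1|+|2-1| = 1
Tile 6: at (2,1), goal (1,2), distance |2-1|+|1-2| = 2
Tile 1: at (2,2), goal (0,0), distance |2-0|+|2-0| = 4
Sum: 2 + 2 + 1 + 3 + 1 + 1 + 2 + 4 = 16

Answer: 16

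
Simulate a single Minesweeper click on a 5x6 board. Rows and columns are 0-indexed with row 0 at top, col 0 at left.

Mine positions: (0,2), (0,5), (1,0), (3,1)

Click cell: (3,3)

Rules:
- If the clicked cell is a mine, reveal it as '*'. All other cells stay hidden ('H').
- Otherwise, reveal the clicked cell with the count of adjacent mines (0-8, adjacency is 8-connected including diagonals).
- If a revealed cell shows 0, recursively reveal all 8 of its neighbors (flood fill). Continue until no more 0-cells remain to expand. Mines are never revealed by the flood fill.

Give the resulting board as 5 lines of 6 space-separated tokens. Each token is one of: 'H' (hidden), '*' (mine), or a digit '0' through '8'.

H H H H H H
H H 1 1 1 1
H H 1 0 0 0
H H 1 0 0 0
H H 1 0 0 0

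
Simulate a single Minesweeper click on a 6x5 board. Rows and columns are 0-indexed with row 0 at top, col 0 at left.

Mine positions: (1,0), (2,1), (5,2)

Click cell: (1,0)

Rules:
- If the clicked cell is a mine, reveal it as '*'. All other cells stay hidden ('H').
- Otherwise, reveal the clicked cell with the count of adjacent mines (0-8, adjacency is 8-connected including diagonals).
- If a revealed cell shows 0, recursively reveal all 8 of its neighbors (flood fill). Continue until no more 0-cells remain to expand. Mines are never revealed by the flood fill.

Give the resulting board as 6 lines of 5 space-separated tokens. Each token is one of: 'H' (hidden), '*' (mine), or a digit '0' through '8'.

H H H H H
* H H H H
H H H H H
H H H H H
H H H H H
H H H H H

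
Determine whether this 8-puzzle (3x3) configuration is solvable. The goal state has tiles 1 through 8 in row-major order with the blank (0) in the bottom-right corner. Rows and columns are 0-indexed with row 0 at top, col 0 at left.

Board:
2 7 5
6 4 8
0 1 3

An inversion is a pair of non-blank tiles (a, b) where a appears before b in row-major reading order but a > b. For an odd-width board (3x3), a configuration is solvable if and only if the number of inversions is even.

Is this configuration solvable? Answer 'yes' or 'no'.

Answer: yes

Derivation:
Inversions (pairs i<j in row-major order where tile[i] > tile[j] > 0): 16
16 is even, so the puzzle is solvable.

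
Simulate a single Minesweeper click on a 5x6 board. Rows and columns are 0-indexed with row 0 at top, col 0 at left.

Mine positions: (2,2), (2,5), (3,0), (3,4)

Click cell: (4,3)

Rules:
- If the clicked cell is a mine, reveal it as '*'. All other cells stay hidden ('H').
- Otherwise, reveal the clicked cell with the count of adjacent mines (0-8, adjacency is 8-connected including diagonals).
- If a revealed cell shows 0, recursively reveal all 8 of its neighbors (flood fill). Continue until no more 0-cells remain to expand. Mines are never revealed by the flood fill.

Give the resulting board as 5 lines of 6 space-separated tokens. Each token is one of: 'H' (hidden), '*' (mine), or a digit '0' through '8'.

H H H H H H
H H H H H H
H H H H H H
H H H H H H
H H H 1 H H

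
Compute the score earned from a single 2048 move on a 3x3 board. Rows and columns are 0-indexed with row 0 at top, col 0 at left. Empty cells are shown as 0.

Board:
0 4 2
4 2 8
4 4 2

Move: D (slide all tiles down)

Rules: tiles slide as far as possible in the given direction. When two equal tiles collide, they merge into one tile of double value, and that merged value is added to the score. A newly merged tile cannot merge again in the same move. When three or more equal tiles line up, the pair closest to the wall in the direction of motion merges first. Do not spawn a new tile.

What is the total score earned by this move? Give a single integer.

Slide down:
col 0: [0, 4, 4] -> [0, 0, 8]  score +8 (running 8)
col 1: [4, 2, 4] -> [4, 2, 4]  score +0 (running 8)
col 2: [2, 8, 2] -> [2, 8, 2]  score +0 (running 8)
Board after move:
0 4 2
0 2 8
8 4 2

Answer: 8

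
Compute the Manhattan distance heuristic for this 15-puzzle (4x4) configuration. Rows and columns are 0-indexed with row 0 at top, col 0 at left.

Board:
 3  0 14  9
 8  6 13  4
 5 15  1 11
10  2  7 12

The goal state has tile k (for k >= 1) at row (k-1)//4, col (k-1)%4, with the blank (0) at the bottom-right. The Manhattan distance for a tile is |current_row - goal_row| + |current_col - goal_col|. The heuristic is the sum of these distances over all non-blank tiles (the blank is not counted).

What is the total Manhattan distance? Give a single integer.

Tile 3: at (0,0), goal (0,2), distance |0-0|+|0-2| = 2
Tile 14: at (0,2), goal (3,1), distance |0-3|+|2-1| = 4
Tile 9: at (0,3), goal (2,0), distance |0-2|+|3-0| = 5
Tile 8: at (1,0), goal (1,3), distance |1-1|+|0-3| = 3
Tile 6: at (1,1), goal (1,1), distance |1-1|+|1-1| = 0
Tile 13: at (1,2), goal (3,0), distance |1-3|+|2-0| = 4
Tile 4: at (1,3), goal (0,3), distance |1-0|+|3-3| = 1
Tile 5: at (2,0), goal (1,0), distance |2-1|+|0-0| = 1
Tile 15: at (2,1), goal (3,2), distance |2-3|+|1-2| = 2
Tile 1: at (2,2), goal (0,0), distance |2-0|+|2-0| = 4
Tile 11: at (2,3), goal (2,2), distance |2-2|+|3-2| = 1
Tile 10: at (3,0), goal (2,1), distance |3-2|+|0-1| = 2
Tile 2: at (3,1), goal (0,1), distance |3-0|+|1-1| = 3
Tile 7: at (3,2), goal (1,2), distance |3-1|+|2-2| = 2
Tile 12: at (3,3), goal (2,3), distance |3-2|+|3-3| = 1
Sum: 2 + 4 + 5 + 3 + 0 + 4 + 1 + 1 + 2 + 4 + 1 + 2 + 3 + 2 + 1 = 35

Answer: 35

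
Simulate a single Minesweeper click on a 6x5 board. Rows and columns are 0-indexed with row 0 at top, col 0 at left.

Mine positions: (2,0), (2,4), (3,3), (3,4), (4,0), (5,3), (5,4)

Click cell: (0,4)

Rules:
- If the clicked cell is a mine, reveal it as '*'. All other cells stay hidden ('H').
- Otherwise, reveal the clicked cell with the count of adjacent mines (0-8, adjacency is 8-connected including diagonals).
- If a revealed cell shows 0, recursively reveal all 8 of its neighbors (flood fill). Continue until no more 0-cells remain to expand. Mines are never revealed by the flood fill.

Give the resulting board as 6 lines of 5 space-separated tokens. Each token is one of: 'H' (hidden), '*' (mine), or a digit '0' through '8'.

0 0 0 0 0
1 1 0 1 1
H 1 1 3 H
H H H H H
H H H H H
H H H H H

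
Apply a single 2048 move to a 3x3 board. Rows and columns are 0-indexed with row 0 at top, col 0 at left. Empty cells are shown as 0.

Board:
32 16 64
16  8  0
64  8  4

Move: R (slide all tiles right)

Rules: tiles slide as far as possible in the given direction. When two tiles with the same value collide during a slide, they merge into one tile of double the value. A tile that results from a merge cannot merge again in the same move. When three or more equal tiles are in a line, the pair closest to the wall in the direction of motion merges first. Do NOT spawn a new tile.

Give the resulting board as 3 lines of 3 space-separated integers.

Answer: 32 16 64
 0 16  8
64  8  4

Derivation:
Slide right:
row 0: [32, 16, 64] -> [32, 16, 64]
row 1: [16, 8, 0] -> [0, 16, 8]
row 2: [64, 8, 4] -> [64, 8, 4]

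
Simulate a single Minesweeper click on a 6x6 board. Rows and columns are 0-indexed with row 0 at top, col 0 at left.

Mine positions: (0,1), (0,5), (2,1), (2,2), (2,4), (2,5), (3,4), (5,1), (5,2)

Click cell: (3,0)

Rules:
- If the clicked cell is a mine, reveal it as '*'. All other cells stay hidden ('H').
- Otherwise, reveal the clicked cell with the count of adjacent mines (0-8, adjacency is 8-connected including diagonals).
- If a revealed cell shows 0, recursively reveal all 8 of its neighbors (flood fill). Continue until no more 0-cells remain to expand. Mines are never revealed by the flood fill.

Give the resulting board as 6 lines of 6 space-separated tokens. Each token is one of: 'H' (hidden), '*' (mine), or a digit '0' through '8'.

H H H H H H
H H H H H H
H H H H H H
1 H H H H H
H H H H H H
H H H H H H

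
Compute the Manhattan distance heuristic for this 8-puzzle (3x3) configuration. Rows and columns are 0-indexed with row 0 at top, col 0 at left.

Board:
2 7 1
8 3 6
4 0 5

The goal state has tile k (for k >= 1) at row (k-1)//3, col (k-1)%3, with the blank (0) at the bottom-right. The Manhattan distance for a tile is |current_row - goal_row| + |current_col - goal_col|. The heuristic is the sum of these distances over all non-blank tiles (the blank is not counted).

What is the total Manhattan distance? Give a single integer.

Tile 2: (0,0)->(0,1) = 1
Tile 7: (0,1)->(2,0) = 3
Tile 1: (0,2)->(0,0) = 2
Tile 8: (1,0)->(2,1) = 2
Tile 3: (1,1)->(0,2) = 2
Tile 6: (1,2)->(1,2) = 0
Tile 4: (2,0)->(1,0) = 1
Tile 5: (2,2)->(1,1) = 2
Sum: 1 + 3 + 2 + 2 + 2 + 0 + 1 + 2 = 13

Answer: 13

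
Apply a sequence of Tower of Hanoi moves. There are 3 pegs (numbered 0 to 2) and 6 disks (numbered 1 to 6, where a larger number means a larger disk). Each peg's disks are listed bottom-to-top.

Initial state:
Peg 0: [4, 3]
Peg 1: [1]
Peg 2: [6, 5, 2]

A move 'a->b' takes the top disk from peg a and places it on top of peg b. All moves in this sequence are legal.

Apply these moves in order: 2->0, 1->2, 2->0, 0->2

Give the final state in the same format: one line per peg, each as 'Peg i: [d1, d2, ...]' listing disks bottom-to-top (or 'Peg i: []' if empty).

After move 1 (2->0):
Peg 0: [4, 3, 2]
Peg 1: [1]
Peg 2: [6, 5]

After move 2 (1->2):
Peg 0: [4, 3, 2]
Peg 1: []
Peg 2: [6, 5, 1]

After move 3 (2->0):
Peg 0: [4, 3, 2, 1]
Peg 1: []
Peg 2: [6, 5]

After move 4 (0->2):
Peg 0: [4, 3, 2]
Peg 1: []
Peg 2: [6, 5, 1]

Answer: Peg 0: [4, 3, 2]
Peg 1: []
Peg 2: [6, 5, 1]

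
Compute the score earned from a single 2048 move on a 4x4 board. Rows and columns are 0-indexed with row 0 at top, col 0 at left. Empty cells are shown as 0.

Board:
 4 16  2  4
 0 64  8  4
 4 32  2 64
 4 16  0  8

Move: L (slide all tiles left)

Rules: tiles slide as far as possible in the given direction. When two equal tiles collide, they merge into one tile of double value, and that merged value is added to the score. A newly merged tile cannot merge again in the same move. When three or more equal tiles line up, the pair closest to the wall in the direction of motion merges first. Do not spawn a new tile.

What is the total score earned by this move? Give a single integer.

Slide left:
row 0: [4, 16, 2, 4] -> [4, 16, 2, 4]  score +0 (running 0)
row 1: [0, 64, 8, 4] -> [64, 8, 4, 0]  score +0 (running 0)
row 2: [4, 32, 2, 64] -> [4, 32, 2, 64]  score +0 (running 0)
row 3: [4, 16, 0, 8] -> [4, 16, 8, 0]  score +0 (running 0)
Board after move:
 4 16  2  4
64  8  4  0
 4 32  2 64
 4 16  8  0

Answer: 0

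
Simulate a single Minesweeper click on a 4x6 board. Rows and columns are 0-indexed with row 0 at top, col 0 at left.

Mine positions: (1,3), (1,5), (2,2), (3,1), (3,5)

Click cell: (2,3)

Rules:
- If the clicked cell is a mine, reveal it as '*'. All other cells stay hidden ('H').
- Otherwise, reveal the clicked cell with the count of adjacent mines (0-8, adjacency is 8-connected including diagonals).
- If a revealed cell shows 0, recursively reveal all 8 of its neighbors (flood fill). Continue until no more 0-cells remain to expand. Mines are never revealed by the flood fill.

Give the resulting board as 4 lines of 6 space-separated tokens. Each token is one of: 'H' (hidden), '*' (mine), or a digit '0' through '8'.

H H H H H H
H H H H H H
H H H 2 H H
H H H H H H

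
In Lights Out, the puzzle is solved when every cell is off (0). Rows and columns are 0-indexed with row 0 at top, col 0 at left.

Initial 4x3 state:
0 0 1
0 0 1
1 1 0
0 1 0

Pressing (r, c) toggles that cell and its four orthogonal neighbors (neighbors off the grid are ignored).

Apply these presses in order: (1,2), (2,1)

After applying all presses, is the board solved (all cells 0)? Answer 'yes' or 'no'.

After press 1 at (1,2):
0 0 0
0 1 0
1 1 1
0 1 0

After press 2 at (2,1):
0 0 0
0 0 0
0 0 0
0 0 0

Lights still on: 0

Answer: yes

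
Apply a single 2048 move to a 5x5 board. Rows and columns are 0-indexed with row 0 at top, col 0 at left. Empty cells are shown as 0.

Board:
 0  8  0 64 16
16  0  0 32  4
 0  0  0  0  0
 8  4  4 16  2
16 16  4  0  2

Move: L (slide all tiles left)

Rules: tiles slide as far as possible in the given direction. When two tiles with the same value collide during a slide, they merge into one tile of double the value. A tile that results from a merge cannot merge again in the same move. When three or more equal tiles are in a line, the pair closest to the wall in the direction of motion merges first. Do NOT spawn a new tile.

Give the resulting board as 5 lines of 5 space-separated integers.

Slide left:
row 0: [0, 8, 0, 64, 16] -> [8, 64, 16, 0, 0]
row 1: [16, 0, 0, 32, 4] -> [16, 32, 4, 0, 0]
row 2: [0, 0, 0, 0, 0] -> [0, 0, 0, 0, 0]
row 3: [8, 4, 4, 16, 2] -> [8, 8, 16, 2, 0]
row 4: [16, 16, 4, 0, 2] -> [32, 4, 2, 0, 0]

Answer:  8 64 16  0  0
16 32  4  0  0
 0  0  0  0  0
 8  8 16  2  0
32  4  2  0  0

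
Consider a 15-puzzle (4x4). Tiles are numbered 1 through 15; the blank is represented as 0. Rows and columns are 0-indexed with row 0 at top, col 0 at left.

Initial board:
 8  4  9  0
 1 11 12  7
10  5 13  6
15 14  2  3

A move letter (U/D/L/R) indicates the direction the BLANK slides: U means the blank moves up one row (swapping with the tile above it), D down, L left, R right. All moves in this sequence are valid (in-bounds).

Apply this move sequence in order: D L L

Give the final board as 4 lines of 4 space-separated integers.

Answer:  8  4  9  7
 1  0 11 12
10  5 13  6
15 14  2  3

Derivation:
After move 1 (D):
 8  4  9  7
 1 11 12  0
10  5 13  6
15 14  2  3

After move 2 (L):
 8  4  9  7
 1 11  0 12
10  5 13  6
15 14  2  3

After move 3 (L):
 8  4  9  7
 1  0 11 12
10  5 13  6
15 14  2  3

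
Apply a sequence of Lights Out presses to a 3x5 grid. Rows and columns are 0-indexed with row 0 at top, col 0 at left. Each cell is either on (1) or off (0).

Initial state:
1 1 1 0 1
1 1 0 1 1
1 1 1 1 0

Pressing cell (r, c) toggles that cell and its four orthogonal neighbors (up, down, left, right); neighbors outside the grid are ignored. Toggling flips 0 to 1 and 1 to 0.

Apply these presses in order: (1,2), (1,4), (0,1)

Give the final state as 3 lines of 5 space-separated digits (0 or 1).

After press 1 at (1,2):
1 1 0 0 1
1 0 1 0 1
1 1 0 1 0

After press 2 at (1,4):
1 1 0 0 0
1 0 1 1 0
1 1 0 1 1

After press 3 at (0,1):
0 0 1 0 0
1 1 1 1 0
1 1 0 1 1

Answer: 0 0 1 0 0
1 1 1 1 0
1 1 0 1 1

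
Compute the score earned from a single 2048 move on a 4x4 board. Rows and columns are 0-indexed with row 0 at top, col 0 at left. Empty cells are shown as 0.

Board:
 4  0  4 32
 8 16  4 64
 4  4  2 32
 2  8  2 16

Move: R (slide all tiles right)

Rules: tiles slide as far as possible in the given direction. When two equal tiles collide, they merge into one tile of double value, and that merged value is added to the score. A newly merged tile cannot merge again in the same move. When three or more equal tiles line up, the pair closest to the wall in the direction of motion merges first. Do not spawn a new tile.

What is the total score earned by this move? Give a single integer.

Slide right:
row 0: [4, 0, 4, 32] -> [0, 0, 8, 32]  score +8 (running 8)
row 1: [8, 16, 4, 64] -> [8, 16, 4, 64]  score +0 (running 8)
row 2: [4, 4, 2, 32] -> [0, 8, 2, 32]  score +8 (running 16)
row 3: [2, 8, 2, 16] -> [2, 8, 2, 16]  score +0 (running 16)
Board after move:
 0  0  8 32
 8 16  4 64
 0  8  2 32
 2  8  2 16

Answer: 16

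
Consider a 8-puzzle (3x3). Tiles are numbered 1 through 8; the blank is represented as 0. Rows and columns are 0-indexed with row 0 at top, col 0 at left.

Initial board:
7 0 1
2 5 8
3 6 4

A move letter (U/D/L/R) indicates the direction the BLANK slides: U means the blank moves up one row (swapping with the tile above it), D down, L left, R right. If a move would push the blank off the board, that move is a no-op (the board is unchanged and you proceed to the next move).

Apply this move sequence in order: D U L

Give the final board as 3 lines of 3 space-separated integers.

After move 1 (D):
7 5 1
2 0 8
3 6 4

After move 2 (U):
7 0 1
2 5 8
3 6 4

After move 3 (L):
0 7 1
2 5 8
3 6 4

Answer: 0 7 1
2 5 8
3 6 4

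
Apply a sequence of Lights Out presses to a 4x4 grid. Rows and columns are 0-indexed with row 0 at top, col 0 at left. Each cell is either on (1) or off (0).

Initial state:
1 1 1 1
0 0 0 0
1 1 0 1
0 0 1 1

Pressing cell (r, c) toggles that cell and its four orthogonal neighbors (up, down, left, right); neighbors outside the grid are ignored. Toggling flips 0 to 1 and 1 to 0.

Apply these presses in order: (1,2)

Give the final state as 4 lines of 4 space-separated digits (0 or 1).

After press 1 at (1,2):
1 1 0 1
0 1 1 1
1 1 1 1
0 0 1 1

Answer: 1 1 0 1
0 1 1 1
1 1 1 1
0 0 1 1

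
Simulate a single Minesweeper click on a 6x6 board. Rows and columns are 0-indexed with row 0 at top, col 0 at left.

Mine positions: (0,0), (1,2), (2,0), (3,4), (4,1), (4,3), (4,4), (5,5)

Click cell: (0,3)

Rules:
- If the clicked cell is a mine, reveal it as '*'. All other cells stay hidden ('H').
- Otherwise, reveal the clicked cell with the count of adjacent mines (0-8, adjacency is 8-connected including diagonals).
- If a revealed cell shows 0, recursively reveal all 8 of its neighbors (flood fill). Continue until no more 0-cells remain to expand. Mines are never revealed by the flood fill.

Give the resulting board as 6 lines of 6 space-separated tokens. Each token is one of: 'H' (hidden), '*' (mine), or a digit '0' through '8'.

H H H 1 H H
H H H H H H
H H H H H H
H H H H H H
H H H H H H
H H H H H H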